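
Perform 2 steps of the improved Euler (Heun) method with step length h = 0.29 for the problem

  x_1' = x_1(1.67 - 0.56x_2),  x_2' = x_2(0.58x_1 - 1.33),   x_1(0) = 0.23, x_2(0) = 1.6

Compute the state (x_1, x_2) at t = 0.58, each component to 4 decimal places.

0.4151, 0.8317

Heun on (x_1,x_2): k1 = f(t_n, state_n); k2 = f(t_n + h, state_n + h·k1); state_{n+1} = state_n + (h/2)·(k1 + k2).
0.000000: (0.230000, 1.600000)
  k1 = (0.178020, -1.914560)
  predictor → (0.281626, 1.044778)
  k2 = (0.305543, -1.218897)
  → (0.300117, 1.145649)
0.290000: (0.300117, 1.145649)
  k1 = (0.308651, -1.324292)
  predictor → (0.389625, 0.761604)
  k2 = (0.484500, -0.840824)
  → (0.415123, 0.831707)
(x_1(0.58), x_2(0.58)) ≈ (0.4151, 0.8317)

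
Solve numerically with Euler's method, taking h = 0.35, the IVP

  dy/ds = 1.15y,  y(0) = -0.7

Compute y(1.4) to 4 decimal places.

-2.7084

Euler: y_{n+1} = y_n + h·f(s_n, y_n).
s=0.000000, y=-0.700000: f=-0.805000 → y ← -0.700000 + 0.35·(-0.805000) = -0.981750
s=0.350000, y=-0.981750: f=-1.129012 → y ← -0.981750 + 0.35·(-1.129012) = -1.376904
s=0.700000, y=-1.376904: f=-1.583440 → y ← -1.376904 + 0.35·(-1.583440) = -1.931108
s=1.050000, y=-1.931108: f=-2.220775 → y ← -1.931108 + 0.35·(-2.220775) = -2.708380
y(1.4) ≈ -2.7084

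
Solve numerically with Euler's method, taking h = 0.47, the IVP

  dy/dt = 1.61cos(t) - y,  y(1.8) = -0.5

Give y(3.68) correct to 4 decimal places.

-1.3259

Euler: y_{n+1} = y_n + h·f(t_n, y_n).
t=1.800000, y=-0.500000: f=0.134205 → y ← -0.500000 + 0.47·0.134205 = -0.436924
t=2.270000, y=-0.436924: f=-0.599286 → y ← -0.436924 + 0.47·(-0.599286) = -0.718588
t=2.740000, y=-0.718588: f=-0.763320 → y ← -0.718588 + 0.47·(-0.763320) = -1.077348
t=3.210000, y=-1.077348: f=-0.528886 → y ← -1.077348 + 0.47·(-0.528886) = -1.325925
y(3.68) ≈ -1.3259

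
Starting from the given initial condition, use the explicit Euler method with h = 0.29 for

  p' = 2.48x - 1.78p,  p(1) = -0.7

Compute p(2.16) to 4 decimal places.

Euler: p_{n+1} = p_n + h·f(x_n, p_n).
x=1.000000, p=-0.700000: f=3.726000 → p ← -0.700000 + 0.29·3.726000 = 0.380540
x=1.290000, p=0.380540: f=2.521839 → p ← 0.380540 + 0.29·2.521839 = 1.111873
x=1.580000, p=1.111873: f=1.939266 → p ← 1.111873 + 0.29·1.939266 = 1.674260
x=1.870000, p=1.674260: f=1.657417 → p ← 1.674260 + 0.29·1.657417 = 2.154911
p(2.16) ≈ 2.1549

2.1549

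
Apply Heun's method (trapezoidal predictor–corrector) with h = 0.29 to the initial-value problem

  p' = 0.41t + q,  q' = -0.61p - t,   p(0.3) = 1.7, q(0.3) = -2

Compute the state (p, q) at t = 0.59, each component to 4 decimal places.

Heun on (p,q): k1 = f(t_n, state_n); k2 = f(t_n + h, state_n + h·k1); state_{n+1} = state_n + (h/2)·(k1 + k2).
0.300000: (1.700000, -2.000000)
  k1 = (-1.877000, -1.337000)
  predictor → (1.155670, -2.387730)
  k2 = (-2.145830, -1.294959)
  → (1.116690, -2.381634)
(p(0.59), q(0.59)) ≈ (1.1167, -2.3816)

1.1167, -2.3816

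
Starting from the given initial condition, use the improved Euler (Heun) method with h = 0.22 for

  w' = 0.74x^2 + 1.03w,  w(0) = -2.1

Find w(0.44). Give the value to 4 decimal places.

-3.2677

Heun: k1 = f(x_n, w_n); k2 = f(x_n + h, w_n + h·k1); w_{n+1} = w_n + (h/2)·(k1 + k2).
x=0.000000, w=-2.100000:
  k1 = f(0.000000, -2.100000) = -2.163000
  k2 = f(0.220000, -2.575860) = -2.617320
  w ← -2.100000 + (0.22/2)·(-2.163000 + (-2.617320)) = -2.625835
x=0.220000, w=-2.625835:
  k1 = f(0.220000, -2.625835) = -2.668794
  k2 = f(0.440000, -3.212970) = -3.166095
  w ← -2.625835 + (0.22/2)·(-2.668794 + (-3.166095)) = -3.267673
w(0.44) ≈ -3.2677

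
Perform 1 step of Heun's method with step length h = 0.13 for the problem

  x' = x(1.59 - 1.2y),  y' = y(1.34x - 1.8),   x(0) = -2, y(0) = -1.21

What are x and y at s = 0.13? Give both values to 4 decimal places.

Heun on (x,y): k1 = f(s_n, state_n); k2 = f(s_n + h, state_n + h·k1); state_{n+1} = state_n + (h/2)·(k1 + k2).
0.000000: (-2.000000, -1.210000)
  k1 = (-6.084000, 5.420800)
  predictor → (-2.790920, -0.505296)
  k2 = (-6.129852, 2.799255)
  → (-2.793900, -0.675696)
(x(0.13), y(0.13)) ≈ (-2.7939, -0.6757)

-2.7939, -0.6757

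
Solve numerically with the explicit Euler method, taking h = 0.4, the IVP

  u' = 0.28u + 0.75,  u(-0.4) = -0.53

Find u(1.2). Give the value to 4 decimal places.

0.6067

Euler: u_{n+1} = u_n + h·f(x_n, u_n).
x=-0.400000, u=-0.530000: f=0.601600 → u ← -0.530000 + 0.4·0.601600 = -0.289360
x=0.000000, u=-0.289360: f=0.668979 → u ← -0.289360 + 0.4·0.668979 = -0.021768
x=0.400000, u=-0.021768: f=0.743905 → u ← -0.021768 + 0.4·0.743905 = 0.275794
x=0.800000, u=0.275794: f=0.827222 → u ← 0.275794 + 0.4·0.827222 = 0.606683
u(1.2) ≈ 0.6067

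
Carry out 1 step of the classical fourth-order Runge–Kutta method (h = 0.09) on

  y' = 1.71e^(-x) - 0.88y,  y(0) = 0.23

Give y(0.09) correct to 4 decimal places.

0.3539

RK4: k1 = f(x_n, y_n); k2 = f(x_n + h/2, y_n + (h/2)·k1); k3 = f(x_n + h/2, y_n + (h/2)·k2); k4 = f(x_n + h, y_n + h·k3); y_{n+1} = y_n + (h/6)·(k1 + 2k2 + 2k3 + k4).
x=0.000000, y=0.230000:
  k1 = f(0.000000, 0.230000) = 1.507600
  k2 = f(0.045000, 0.297842) = 1.372655
  k3 = f(0.045000, 0.291769) = 1.377999
  k4 = f(0.090000, 0.354020) = 1.251285
  y ← 0.230000 + (0.09/6)·(k1 + 2k2 + 2k3 + k4) = 0.353903
y(0.09) ≈ 0.3539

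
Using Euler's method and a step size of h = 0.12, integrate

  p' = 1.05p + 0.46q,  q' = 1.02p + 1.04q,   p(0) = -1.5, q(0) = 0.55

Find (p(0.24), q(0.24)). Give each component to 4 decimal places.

-1.8436, 0.2863

Euler on (p,q): p_{n+1} = p_n + h·p', q_{n+1} = q_n + h·q'.
0.000000: (-1.500000, 0.550000); f=(-1.322000, -0.958000) → (-1.658640, 0.435040)
0.120000: (-1.658640, 0.435040); f=(-1.541454, -1.239371) → (-1.843614, 0.286315)
(p(0.24), q(0.24)) ≈ (-1.8436, 0.2863)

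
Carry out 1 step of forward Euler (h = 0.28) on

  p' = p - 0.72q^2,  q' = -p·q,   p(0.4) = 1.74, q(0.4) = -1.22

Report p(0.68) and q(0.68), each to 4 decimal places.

1.9271, -0.6256

Euler on (p,q): p_{n+1} = p_n + h·p', q_{n+1} = q_n + h·q'.
0.400000: (1.740000, -1.220000); f=(0.668352, 2.122800) → (1.927139, -0.625616)
(p(0.68), q(0.68)) ≈ (1.9271, -0.6256)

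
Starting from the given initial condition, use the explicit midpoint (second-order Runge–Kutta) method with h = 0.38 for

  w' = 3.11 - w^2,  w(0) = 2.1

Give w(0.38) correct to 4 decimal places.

Midpoint: k1 = f(x_n, w_n); k2 = f(x_n + h/2, w_n + (h/2)·k1); w_{n+1} = w_n + h·k2.
x=0.000000, w=2.100000:
  k1 = f(0.000000, 2.100000) = -1.300000
  k2 = f(0.190000, 1.853000) = -0.323609
  w ← 2.100000 + 0.38·(-0.323609) = 1.977029
w(0.38) ≈ 1.9770

1.9770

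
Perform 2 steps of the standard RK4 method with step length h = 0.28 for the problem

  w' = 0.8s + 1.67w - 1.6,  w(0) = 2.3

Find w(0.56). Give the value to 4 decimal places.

RK4: k1 = f(s_n, w_n); k2 = f(s_n + h/2, w_n + (h/2)·k1); k3 = f(s_n + h/2, w_n + (h/2)·k2); k4 = f(s_n + h, w_n + h·k3); w_{n+1} = w_n + (h/6)·(k1 + 2k2 + 2k3 + k4).
s=0.000000, w=2.300000:
  k1 = f(0.000000, 2.300000) = 2.241000
  k2 = f(0.140000, 2.613740) = 2.876946
  k3 = f(0.140000, 2.702772) = 3.025630
  k4 = f(0.280000, 3.147176) = 3.879785
  w ← 2.300000 + (0.28/6)·(k1 + 2k2 + 2k3 + k4) = 3.136544
s=0.280000, w=3.136544:
  k1 = f(0.280000, 3.136544) = 3.862028
  k2 = f(0.420000, 3.677228) = 4.876970
  k3 = f(0.420000, 3.819319) = 5.114264
  k4 = f(0.560000, 4.568537) = 6.477458
  w ← 3.136544 + (0.28/6)·(k1 + 2k2 + 2k3 + k4) = 4.551568
w(0.56) ≈ 4.5516

4.5516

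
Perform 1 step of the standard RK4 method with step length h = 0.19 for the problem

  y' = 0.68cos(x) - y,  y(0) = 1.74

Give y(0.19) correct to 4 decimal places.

1.5558

RK4: k1 = f(x_n, y_n); k2 = f(x_n + h/2, y_n + (h/2)·k1); k3 = f(x_n + h/2, y_n + (h/2)·k2); k4 = f(x_n + h, y_n + h·k3); y_{n+1} = y_n + (h/6)·(k1 + 2k2 + 2k3 + k4).
x=0.000000, y=1.740000:
  k1 = f(0.000000, 1.740000) = -1.060000
  k2 = f(0.095000, 1.639300) = -0.962366
  k3 = f(0.095000, 1.648575) = -0.971641
  k4 = f(0.190000, 1.555388) = -0.887625
  y ← 1.740000 + (0.19/6)·(k1 + 2k2 + 2k3 + k4) = 1.555838
y(0.19) ≈ 1.5558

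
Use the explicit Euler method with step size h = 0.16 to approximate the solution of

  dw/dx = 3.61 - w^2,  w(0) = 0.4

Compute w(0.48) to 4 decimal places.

Euler: w_{n+1} = w_n + h·f(x_n, w_n).
x=0.000000, w=0.400000: f=3.450000 → w ← 0.400000 + 0.16·3.450000 = 0.952000
x=0.160000, w=0.952000: f=2.703696 → w ← 0.952000 + 0.16·2.703696 = 1.384591
x=0.320000, w=1.384591: f=1.692907 → w ← 1.384591 + 0.16·1.692907 = 1.655456
w(0.48) ≈ 1.6555

1.6555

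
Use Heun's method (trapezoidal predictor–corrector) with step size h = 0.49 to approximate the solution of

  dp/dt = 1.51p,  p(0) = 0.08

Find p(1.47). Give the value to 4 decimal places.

Heun: k1 = f(t_n, p_n); k2 = f(t_n + h, p_n + h·k1); p_{n+1} = p_n + (h/2)·(k1 + k2).
t=0.000000, p=0.080000:
  k1 = f(0.000000, 0.080000) = 0.120800
  k2 = f(0.490000, 0.139192) = 0.210180
  p ← 0.080000 + (0.49/2)·(0.120800 + 0.210180) = 0.161090
t=0.490000, p=0.161090:
  k1 = f(0.490000, 0.161090) = 0.243246
  k2 = f(0.980000, 0.280281) = 0.423224
  p ← 0.161090 + (0.49/2)·(0.243246 + 0.423224) = 0.324375
t=0.980000, p=0.324375:
  k1 = f(0.980000, 0.324375) = 0.489807
  k2 = f(1.470000, 0.564380) = 0.852214
  p ← 0.324375 + (0.49/2)·(0.489807 + 0.852214) = 0.653170
p(1.47) ≈ 0.6532

0.6532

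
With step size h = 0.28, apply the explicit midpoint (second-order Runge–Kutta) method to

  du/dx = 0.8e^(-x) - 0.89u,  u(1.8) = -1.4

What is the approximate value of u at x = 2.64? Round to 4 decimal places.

-0.6202

Midpoint: k1 = f(x_n, u_n); k2 = f(x_n + h/2, u_n + (h/2)·k1); u_{n+1} = u_n + h·k2.
x=1.800000, u=-1.400000:
  k1 = f(1.800000, -1.400000) = 1.378239
  k2 = f(1.940000, -1.207047) = 1.189235
  u ← -1.400000 + 0.28·1.189235 = -1.067014
x=2.080000, u=-1.067014:
  k1 = f(2.080000, -1.067014) = 1.049587
  k2 = f(2.220000, -0.920072) = 0.905752
  u ← -1.067014 + 0.28·0.905752 = -0.813404
x=2.360000, u=-0.813404:
  k1 = f(2.360000, -0.813404) = 0.799466
  k2 = f(2.500000, -0.701479) = 0.689984
  u ← -0.813404 + 0.28·0.689984 = -0.620208
u(2.64) ≈ -0.6202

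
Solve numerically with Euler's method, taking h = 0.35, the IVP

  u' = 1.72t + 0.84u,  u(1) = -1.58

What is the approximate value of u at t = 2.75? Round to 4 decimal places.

2.4718

Euler: u_{n+1} = u_n + h·f(t_n, u_n).
t=1.000000, u=-1.580000: f=0.392800 → u ← -1.580000 + 0.35·0.392800 = -1.442520
t=1.350000, u=-1.442520: f=1.110283 → u ← -1.442520 + 0.35·1.110283 = -1.053921
t=1.700000, u=-1.053921: f=2.038706 → u ← -1.053921 + 0.35·2.038706 = -0.340374
t=2.050000, u=-0.340374: f=3.240086 → u ← -0.340374 + 0.35·3.240086 = 0.793657
t=2.400000, u=0.793657: f=4.794671 → u ← 0.793657 + 0.35·4.794671 = 2.471792
u(2.75) ≈ 2.4718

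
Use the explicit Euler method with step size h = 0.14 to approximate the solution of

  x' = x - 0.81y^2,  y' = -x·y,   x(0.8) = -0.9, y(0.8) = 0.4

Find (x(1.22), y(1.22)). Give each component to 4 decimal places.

Euler on (x,y): x_{n+1} = x_n + h·x', y_{n+1} = y_n + h·y'.
0.800000: (-0.900000, 0.400000); f=(-1.029600, 0.360000) → (-1.044144, 0.450400)
0.940000: (-1.044144, 0.450400); f=(-1.208461, 0.470282) → (-1.213329, 0.516240)
1.080000: (-1.213329, 0.516240); f=(-1.429196, 0.626368) → (-1.413416, 0.603931)
(x(1.22), y(1.22)) ≈ (-1.4134, 0.6039)

-1.4134, 0.6039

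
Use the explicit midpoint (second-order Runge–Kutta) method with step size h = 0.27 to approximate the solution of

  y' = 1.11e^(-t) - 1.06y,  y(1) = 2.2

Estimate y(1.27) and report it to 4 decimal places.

Midpoint: k1 = f(t_n, y_n); k2 = f(t_n + h/2, y_n + (h/2)·k1); y_{n+1} = y_n + h·k2.
t=1.000000, y=2.200000:
  k1 = f(1.000000, 2.200000) = -1.923654
  k2 = f(1.135000, 1.940307) = -1.699947
  y ← 2.200000 + 0.27·(-1.699947) = 1.741014
y(1.27) ≈ 1.7410

1.7410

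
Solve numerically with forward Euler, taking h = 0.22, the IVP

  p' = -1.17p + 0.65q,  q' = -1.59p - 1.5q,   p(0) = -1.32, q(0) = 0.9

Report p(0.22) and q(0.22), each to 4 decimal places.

-0.8515, 1.0647

Euler on (p,q): p_{n+1} = p_n + h·p', q_{n+1} = q_n + h·q'.
0.000000: (-1.320000, 0.900000); f=(2.129400, 0.748800) → (-0.851532, 1.064736)
(p(0.22), q(0.22)) ≈ (-0.8515, 1.0647)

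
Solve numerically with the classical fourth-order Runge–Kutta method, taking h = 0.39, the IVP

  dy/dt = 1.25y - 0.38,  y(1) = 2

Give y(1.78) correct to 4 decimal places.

RK4: k1 = f(t_n, y_n); k2 = f(t_n + h/2, y_n + (h/2)·k1); k3 = f(t_n + h/2, y_n + (h/2)·k2); k4 = f(t_n + h, y_n + h·k3); y_{n+1} = y_n + (h/6)·(k1 + 2k2 + 2k3 + k4).
t=1.000000, y=2.000000:
  k1 = f(1.000000, 2.000000) = 2.120000
  k2 = f(1.195000, 2.413400) = 2.636750
  k3 = f(1.195000, 2.514166) = 2.762708
  k4 = f(1.390000, 3.077456) = 3.466820
  y ← 2.000000 + (0.39/6)·(k1 + 2k2 + 2k3 + k4) = 3.065073
t=1.390000, y=3.065073:
  k1 = f(1.390000, 3.065073) = 3.451341
  k2 = f(1.585000, 3.738084) = 4.292605
  k3 = f(1.585000, 3.902131) = 4.497664
  k4 = f(1.780000, 4.819162) = 5.643952
  y ← 3.065073 + (0.39/6)·(k1 + 2k2 + 2k3 + k4) = 4.799002
y(1.78) ≈ 4.7990

4.7990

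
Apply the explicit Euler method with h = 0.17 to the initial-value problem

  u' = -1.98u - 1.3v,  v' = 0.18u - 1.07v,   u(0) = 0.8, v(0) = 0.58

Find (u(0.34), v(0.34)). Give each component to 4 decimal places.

Euler on (u,v): u_{n+1} = u_n + h·u', v_{n+1} = v_n + h·v'.
0.000000: (0.800000, 0.580000); f=(-2.338000, -0.476600) → (0.402540, 0.498978)
0.170000: (0.402540, 0.498978); f=(-1.445701, -0.461449) → (0.156771, 0.420532)
(u(0.34), v(0.34)) ≈ (0.1568, 0.4205)

0.1568, 0.4205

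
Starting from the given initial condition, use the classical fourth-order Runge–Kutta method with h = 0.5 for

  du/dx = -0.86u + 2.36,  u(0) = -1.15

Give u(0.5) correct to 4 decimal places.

RK4: k1 = f(x_n, u_n); k2 = f(x_n + h/2, u_n + (h/2)·k1); k3 = f(x_n + h/2, u_n + (h/2)·k2); k4 = f(x_n + h, u_n + h·k3); u_{n+1} = u_n + (h/6)·(k1 + 2k2 + 2k3 + k4).
x=0.000000, u=-1.150000:
  k1 = f(0.000000, -1.150000) = 3.349000
  k2 = f(0.250000, -0.312750) = 2.628965
  k3 = f(0.250000, -0.492759) = 2.783773
  k4 = f(0.500000, 0.241886) = 2.151978
  u ← -1.150000 + (0.5/6)·(k1 + 2k2 + 2k3 + k4) = 0.210538
u(0.5) ≈ 0.2105

0.2105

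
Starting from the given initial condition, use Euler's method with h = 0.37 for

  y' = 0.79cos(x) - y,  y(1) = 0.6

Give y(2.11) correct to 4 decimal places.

0.2002

Euler: y_{n+1} = y_n + h·f(x_n, y_n).
x=1.000000, y=0.600000: f=-0.173161 → y ← 0.600000 + 0.37·(-0.173161) = 0.535930
x=1.370000, y=0.535930: f=-0.378365 → y ← 0.535930 + 0.37·(-0.378365) = 0.395935
x=1.740000, y=0.395935: f=-0.528969 → y ← 0.395935 + 0.37·(-0.528969) = 0.200217
y(2.11) ≈ 0.2002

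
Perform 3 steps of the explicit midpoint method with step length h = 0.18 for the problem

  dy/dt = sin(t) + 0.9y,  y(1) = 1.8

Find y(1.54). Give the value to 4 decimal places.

Midpoint: k1 = f(t_n, y_n); k2 = f(t_n + h/2, y_n + (h/2)·k1); y_{n+1} = y_n + h·k2.
t=1.000000, y=1.800000:
  k1 = f(1.000000, 1.800000) = 2.461471
  k2 = f(1.090000, 2.021532) = 2.706006
  y ← 1.800000 + 0.18·2.706006 = 2.287081
t=1.180000, y=2.287081:
  k1 = f(1.180000, 2.287081) = 2.982979
  k2 = f(1.270000, 2.555549) = 3.255095
  y ← 2.287081 + 0.18·3.255095 = 2.872998
t=1.360000, y=2.872998:
  k1 = f(1.360000, 2.872998) = 3.563563
  k2 = f(1.450000, 3.193719) = 3.867060
  y ← 2.872998 + 0.18·3.867060 = 3.569069
y(1.54) ≈ 3.5691

3.5691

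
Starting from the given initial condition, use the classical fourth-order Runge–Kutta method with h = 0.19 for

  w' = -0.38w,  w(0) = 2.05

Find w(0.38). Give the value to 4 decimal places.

1.7744

RK4: k1 = f(s_n, w_n); k2 = f(s_n + h/2, w_n + (h/2)·k1); k3 = f(s_n + h/2, w_n + (h/2)·k2); k4 = f(s_n + h, w_n + h·k3); w_{n+1} = w_n + (h/6)·(k1 + 2k2 + 2k3 + k4).
s=0.000000, w=2.050000:
  k1 = f(0.000000, 2.050000) = -0.779000
  k2 = f(0.095000, 1.975995) = -0.750878
  k3 = f(0.095000, 1.978667) = -0.751893
  k4 = f(0.190000, 1.907140) = -0.724713
  w ← 2.050000 + (0.19/6)·(k1 + 2k2 + 2k3 + k4) = 1.907207
s=0.190000, w=1.907207:
  k1 = f(0.190000, 1.907207) = -0.724739
  k2 = f(0.285000, 1.838357) = -0.698576
  k3 = f(0.285000, 1.840842) = -0.699520
  k4 = f(0.380000, 1.774298) = -0.674233
  w ← 1.907207 + (0.19/6)·(k1 + 2k2 + 2k3 + k4) = 1.774360
w(0.38) ≈ 1.7744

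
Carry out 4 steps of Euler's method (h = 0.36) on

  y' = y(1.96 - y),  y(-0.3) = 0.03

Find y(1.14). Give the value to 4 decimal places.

0.2376

Euler: y_{n+1} = y_n + h·f(x_n, y_n).
x=-0.300000, y=0.030000: f=0.057900 → y ← 0.030000 + 0.36·0.057900 = 0.050844
x=0.060000, y=0.050844: f=0.097069 → y ← 0.050844 + 0.36·0.097069 = 0.085789
x=0.420000, y=0.085789: f=0.160786 → y ← 0.085789 + 0.36·0.160786 = 0.143672
x=0.780000, y=0.143672: f=0.260956 → y ← 0.143672 + 0.36·0.260956 = 0.237616
y(1.14) ≈ 0.2376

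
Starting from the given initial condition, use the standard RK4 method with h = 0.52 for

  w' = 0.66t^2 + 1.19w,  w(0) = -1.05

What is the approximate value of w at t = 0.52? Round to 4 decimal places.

RK4: k1 = f(t_n, w_n); k2 = f(t_n + h/2, w_n + (h/2)·k1); k3 = f(t_n + h/2, w_n + (h/2)·k2); k4 = f(t_n + h, w_n + h·k3); w_{n+1} = w_n + (h/6)·(k1 + 2k2 + 2k3 + k4).
t=0.000000, w=-1.050000:
  k1 = f(0.000000, -1.050000) = -1.249500
  k2 = f(0.260000, -1.374870) = -1.591479
  k3 = f(0.260000, -1.463785) = -1.697288
  k4 = f(0.520000, -1.932590) = -2.121318
  w ← -1.050000 + (0.52/6)·(k1 + 2k2 + 2k3 + k4) = -1.912190
w(0.52) ≈ -1.9122

-1.9122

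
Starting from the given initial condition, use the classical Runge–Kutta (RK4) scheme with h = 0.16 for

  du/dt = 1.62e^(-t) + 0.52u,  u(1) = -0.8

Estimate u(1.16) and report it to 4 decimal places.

RK4: k1 = f(t_n, u_n); k2 = f(t_n + h/2, u_n + (h/2)·k1); k3 = f(t_n + h/2, u_n + (h/2)·k2); k4 = f(t_n + h, u_n + h·k3); u_{n+1} = u_n + (h/6)·(k1 + 2k2 + 2k3 + k4).
t=1.000000, u=-0.800000:
  k1 = f(1.000000, -0.800000) = 0.179965
  k2 = f(1.080000, -0.785603) = 0.141631
  k3 = f(1.080000, -0.788669) = 0.140037
  k4 = f(1.160000, -0.777594) = 0.103499
  u ← -0.800000 + (0.16/6)·(k1 + 2k2 + 2k3 + k4) = -0.777419
u(1.16) ≈ -0.7774

-0.7774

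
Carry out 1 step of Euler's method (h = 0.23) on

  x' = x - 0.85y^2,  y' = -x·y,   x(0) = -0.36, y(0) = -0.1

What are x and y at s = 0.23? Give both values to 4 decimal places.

Euler on (x,y): x_{n+1} = x_n + h·x', y_{n+1} = y_n + h·y'.
0.000000: (-0.360000, -0.100000); f=(-0.368500, -0.036000) → (-0.444755, -0.108280)
(x(0.23), y(0.23)) ≈ (-0.4448, -0.1083)

-0.4448, -0.1083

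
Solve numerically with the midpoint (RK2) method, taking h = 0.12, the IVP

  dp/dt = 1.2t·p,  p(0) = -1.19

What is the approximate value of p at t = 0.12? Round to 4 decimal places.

-1.2003

Midpoint: k1 = f(t_n, p_n); k2 = f(t_n + h/2, p_n + (h/2)·k1); p_{n+1} = p_n + h·k2.
t=0.000000, p=-1.190000:
  k1 = f(0.000000, -1.190000) = 0.000000
  k2 = f(0.060000, -1.190000) = -0.085680
  p ← -1.190000 + 0.12·(-0.085680) = -1.200282
p(0.12) ≈ -1.2003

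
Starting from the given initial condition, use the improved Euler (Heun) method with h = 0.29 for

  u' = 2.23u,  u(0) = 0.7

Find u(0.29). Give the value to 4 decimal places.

Heun: k1 = f(t_n, u_n); k2 = f(t_n + h, u_n + h·k1); u_{n+1} = u_n + (h/2)·(k1 + k2).
t=0.000000, u=0.700000:
  k1 = f(0.000000, 0.700000) = 1.561000
  k2 = f(0.290000, 1.152690) = 2.570499
  u ← 0.700000 + (0.29/2)·(1.561000 + 2.570499) = 1.299067
u(0.29) ≈ 1.2991

1.2991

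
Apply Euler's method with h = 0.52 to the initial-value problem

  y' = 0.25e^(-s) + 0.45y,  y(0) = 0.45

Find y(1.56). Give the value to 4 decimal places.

Euler: y_{n+1} = y_n + h·f(s_n, y_n).
s=0.000000, y=0.450000: f=0.452500 → y ← 0.450000 + 0.52·0.452500 = 0.685300
s=0.520000, y=0.685300: f=0.457015 → y ← 0.685300 + 0.52·0.457015 = 0.922948
s=1.040000, y=0.922948: f=0.503690 → y ← 0.922948 + 0.52·0.503690 = 1.184867
y(1.56) ≈ 1.1849

1.1849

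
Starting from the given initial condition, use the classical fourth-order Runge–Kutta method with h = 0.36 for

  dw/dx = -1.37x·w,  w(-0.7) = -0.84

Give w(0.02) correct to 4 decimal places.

-1.1747

RK4: k1 = f(x_n, w_n); k2 = f(x_n + h/2, w_n + (h/2)·k1); k3 = f(x_n + h/2, w_n + (h/2)·k2); k4 = f(x_n + h, w_n + h·k3); w_{n+1} = w_n + (h/6)·(k1 + 2k2 + 2k3 + k4).
x=-0.700000, w=-0.840000:
  k1 = f(-0.700000, -0.840000) = -0.805560
  k2 = f(-0.520000, -0.985001) = -0.701715
  k3 = f(-0.520000, -0.966309) = -0.688398
  k4 = f(-0.340000, -1.087823) = -0.506708
  w ← -0.840000 + (0.36/6)·(k1 + 2k2 + 2k3 + k4) = -1.085550
x=-0.340000, w=-1.085550:
  k1 = f(-0.340000, -1.085550) = -0.505649
  k2 = f(-0.160000, -1.176566) = -0.257903
  k3 = f(-0.160000, -1.131972) = -0.248128
  k4 = f(0.020000, -1.174876) = 0.032192
  w ← -1.085550 + (0.36/6)·(k1 + 2k2 + 2k3 + k4) = -1.174681
w(0.02) ≈ -1.1747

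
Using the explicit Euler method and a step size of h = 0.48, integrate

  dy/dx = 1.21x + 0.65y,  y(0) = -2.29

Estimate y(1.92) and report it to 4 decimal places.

Euler: y_{n+1} = y_n + h·f(x_n, y_n).
x=0.000000, y=-2.290000: f=-1.488500 → y ← -2.290000 + 0.48·(-1.488500) = -3.004480
x=0.480000, y=-3.004480: f=-1.372112 → y ← -3.004480 + 0.48·(-1.372112) = -3.663094
x=0.960000, y=-3.663094: f=-1.219411 → y ← -3.663094 + 0.48·(-1.219411) = -4.248411
x=1.440000, y=-4.248411: f=-1.019067 → y ← -4.248411 + 0.48·(-1.019067) = -4.737563
y(1.92) ≈ -4.7376

-4.7376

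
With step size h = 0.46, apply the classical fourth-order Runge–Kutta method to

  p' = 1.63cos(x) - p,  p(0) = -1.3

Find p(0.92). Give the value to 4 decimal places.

RK4: k1 = f(x_n, p_n); k2 = f(x_n + h/2, p_n + (h/2)·k1); k3 = f(x_n + h/2, p_n + (h/2)·k2); k4 = f(x_n + h, p_n + h·k3); p_{n+1} = p_n + (h/6)·(k1 + 2k2 + 2k3 + k4).
x=0.000000, p=-1.300000:
  k1 = f(0.000000, -1.300000) = 2.930000
  k2 = f(0.230000, -0.626100) = 2.213176
  k3 = f(0.230000, -0.790969) = 2.378046
  k4 = f(0.460000, -0.206099) = 1.666665
  p ← -1.300000 + (0.46/6)·(k1 + 2k2 + 2k3 + k4) = -0.243602
x=0.460000, p=-0.243602:
  k1 = f(0.460000, -0.243602) = 1.704167
  k2 = f(0.690000, 0.148357) = 1.108774
  k3 = f(0.690000, 0.011416) = 1.245715
  k4 = f(0.920000, 0.329427) = 0.658060
  p ← -0.243602 + (0.46/6)·(k1 + 2k2 + 2k3 + k4) = 0.298524
p(0.92) ≈ 0.2985

0.2985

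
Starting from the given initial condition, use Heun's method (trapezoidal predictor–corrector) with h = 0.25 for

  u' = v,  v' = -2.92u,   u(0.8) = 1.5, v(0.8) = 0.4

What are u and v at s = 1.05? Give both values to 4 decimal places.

1.4631, -0.7315

Heun on (u,v): k1 = f(s_n, state_n); k2 = f(s_n + h, state_n + h·k1); state_{n+1} = state_n + (h/2)·(k1 + k2).
0.800000: (1.500000, 0.400000)
  k1 = (0.400000, -4.380000)
  predictor → (1.600000, -0.695000)
  k2 = (-0.695000, -4.672000)
  → (1.463125, -0.731500)
(u(1.05), v(1.05)) ≈ (1.4631, -0.7315)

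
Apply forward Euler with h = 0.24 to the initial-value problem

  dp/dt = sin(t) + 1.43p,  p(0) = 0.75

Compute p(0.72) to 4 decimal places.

2.0050

Euler: p_{n+1} = p_n + h·f(t_n, p_n).
t=0.000000, p=0.750000: f=1.072500 → p ← 0.750000 + 0.24·1.072500 = 1.007400
t=0.240000, p=1.007400: f=1.678285 → p ← 1.007400 + 0.24·1.678285 = 1.410188
t=0.480000, p=1.410188: f=2.478348 → p ← 1.410188 + 0.24·2.478348 = 2.004992
p(0.72) ≈ 2.0050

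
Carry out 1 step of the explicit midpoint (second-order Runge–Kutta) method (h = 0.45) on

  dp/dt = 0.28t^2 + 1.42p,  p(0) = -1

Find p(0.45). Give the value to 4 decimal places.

Midpoint: k1 = f(t_n, p_n); k2 = f(t_n + h/2, p_n + (h/2)·k1); p_{n+1} = p_n + h·k2.
t=0.000000, p=-1.000000:
  k1 = f(0.000000, -1.000000) = -1.420000
  k2 = f(0.225000, -1.319500) = -1.859515
  p ← -1.000000 + 0.45·(-1.859515) = -1.836782
p(0.45) ≈ -1.8368

-1.8368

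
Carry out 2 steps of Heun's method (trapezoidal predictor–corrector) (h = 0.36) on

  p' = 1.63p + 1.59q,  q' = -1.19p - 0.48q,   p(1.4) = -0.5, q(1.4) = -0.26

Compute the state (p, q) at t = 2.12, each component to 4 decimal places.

Heun on (p,q): k1 = f(t_n, state_n); k2 = f(t_n + h, state_n + h·k1); state_{n+1} = state_n + (h/2)·(k1 + k2).
1.400000: (-0.500000, -0.260000)
  k1 = (-1.228400, 0.719800)
  predictor → (-0.942224, -0.000872)
  k2 = (-1.537212, 1.121665)
  → (-0.997810, 0.071464)
1.760000: (-0.997810, 0.071464)
  k1 = (-1.512803, 1.153091)
  predictor → (-1.542419, 0.486577)
  k2 = (-1.740486, 1.601922)
  → (-1.583402, 0.567366)
(p(2.12), q(2.12)) ≈ (-1.5834, 0.5674)

-1.5834, 0.5674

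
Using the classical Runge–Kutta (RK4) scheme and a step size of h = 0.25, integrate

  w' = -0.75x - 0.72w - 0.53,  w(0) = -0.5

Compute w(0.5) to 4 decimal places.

-0.6548

RK4: k1 = f(x_n, w_n); k2 = f(x_n + h/2, w_n + (h/2)·k1); k3 = f(x_n + h/2, w_n + (h/2)·k2); k4 = f(x_n + h, w_n + h·k3); w_{n+1} = w_n + (h/6)·(k1 + 2k2 + 2k3 + k4).
x=0.000000, w=-0.500000:
  k1 = f(0.000000, -0.500000) = -0.170000
  k2 = f(0.125000, -0.521250) = -0.248450
  k3 = f(0.125000, -0.531056) = -0.241390
  k4 = f(0.250000, -0.560347) = -0.314050
  w ← -0.500000 + (0.25/6)·(k1 + 2k2 + 2k3 + k4) = -0.560989
x=0.250000, w=-0.560989:
  k1 = f(0.250000, -0.560989) = -0.313588
  k2 = f(0.375000, -0.600187) = -0.379115
  k3 = f(0.375000, -0.608378) = -0.373218
  k4 = f(0.500000, -0.654293) = -0.433909
  w ← -0.560989 + (0.25/6)·(k1 + 2k2 + 2k3 + k4) = -0.654829
w(0.5) ≈ -0.6548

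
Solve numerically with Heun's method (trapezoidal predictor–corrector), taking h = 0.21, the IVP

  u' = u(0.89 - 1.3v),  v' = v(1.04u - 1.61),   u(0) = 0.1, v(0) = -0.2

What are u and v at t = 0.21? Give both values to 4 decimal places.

0.1260, -0.1471

Heun on (u,v): k1 = f(t_n, state_n); k2 = f(t_n + h, state_n + h·k1); state_{n+1} = state_n + (h/2)·(k1 + k2).
0.000000: (0.100000, -0.200000)
  k1 = (0.115000, 0.301200)
  predictor → (0.124150, -0.136748)
  k2 = (0.132564, 0.202508)
  → (0.125994, -0.147111)
(u(0.21), v(0.21)) ≈ (0.1260, -0.1471)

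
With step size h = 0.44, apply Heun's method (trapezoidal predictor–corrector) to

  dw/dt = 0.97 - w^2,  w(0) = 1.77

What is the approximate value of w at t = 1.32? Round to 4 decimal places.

1.0789

Heun: k1 = f(t_n, w_n); k2 = f(t_n + h, w_n + h·k1); w_{n+1} = w_n + (h/2)·(k1 + k2).
t=0.000000, w=1.770000:
  k1 = f(0.000000, 1.770000) = -2.162900
  k2 = f(0.440000, 0.818324) = 0.300346
  w ← 1.770000 + (0.44/2)·(-2.162900 + 0.300346) = 1.360238
t=0.440000, w=1.360238:
  k1 = f(0.440000, 1.360238) = -0.880248
  k2 = f(0.880000, 0.972929) = 0.023409
  w ← 1.360238 + (0.44/2)·(-0.880248 + 0.023409) = 1.171734
t=0.880000, w=1.171734:
  k1 = f(0.880000, 1.171734) = -0.402960
  k2 = f(1.320000, 0.994431) = -0.018894
  w ← 1.171734 + (0.44/2)·(-0.402960 + (-0.018894)) = 1.078926
w(1.32) ≈ 1.0789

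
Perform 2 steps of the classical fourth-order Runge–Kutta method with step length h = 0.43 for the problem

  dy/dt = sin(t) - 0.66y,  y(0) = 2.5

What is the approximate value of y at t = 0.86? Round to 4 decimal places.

RK4: k1 = f(t_n, y_n); k2 = f(t_n + h/2, y_n + (h/2)·k1); k3 = f(t_n + h/2, y_n + (h/2)·k2); k4 = f(t_n + h, y_n + h·k3); y_{n+1} = y_n + (h/6)·(k1 + 2k2 + 2k3 + k4).
t=0.000000, y=2.500000:
  k1 = f(0.000000, 2.500000) = -1.650000
  k2 = f(0.215000, 2.145250) = -1.202518
  k3 = f(0.215000, 2.241459) = -1.266015
  k4 = f(0.430000, 1.955613) = -0.873834
  y ← 2.500000 + (0.43/6)·(k1 + 2k2 + 2k3 + k4) = 1.965302
t=0.430000, y=1.965302:
  k1 = f(0.430000, 1.965302) = -0.880229
  k2 = f(0.645000, 1.776053) = -0.570997
  k3 = f(0.645000, 1.842538) = -0.614877
  k4 = f(0.860000, 1.700905) = -0.364755
  y ← 1.965302 + (0.43/6)·(k1 + 2k2 + 2k3 + k4) = 1.706103
y(0.86) ≈ 1.7061

1.7061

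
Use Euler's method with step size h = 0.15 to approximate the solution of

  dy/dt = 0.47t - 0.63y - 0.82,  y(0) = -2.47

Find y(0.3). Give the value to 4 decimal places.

Euler: y_{n+1} = y_n + h·f(t_n, y_n).
t=0.000000, y=-2.470000: f=0.736100 → y ← -2.470000 + 0.15·0.736100 = -2.359585
t=0.150000, y=-2.359585: f=0.737039 → y ← -2.359585 + 0.15·0.737039 = -2.249029
y(0.3) ≈ -2.2490

-2.2490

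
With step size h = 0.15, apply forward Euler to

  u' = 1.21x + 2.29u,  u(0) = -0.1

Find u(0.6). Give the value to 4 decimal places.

-0.1218

Euler: u_{n+1} = u_n + h·f(x_n, u_n).
x=0.000000, u=-0.100000: f=-0.229000 → u ← -0.100000 + 0.15·(-0.229000) = -0.134350
x=0.150000, u=-0.134350: f=-0.126161 → u ← -0.134350 + 0.15·(-0.126161) = -0.153274
x=0.300000, u=-0.153274: f=0.012002 → u ← -0.153274 + 0.15·0.012002 = -0.151474
x=0.450000, u=-0.151474: f=0.197625 → u ← -0.151474 + 0.15·0.197625 = -0.121830
u(0.6) ≈ -0.1218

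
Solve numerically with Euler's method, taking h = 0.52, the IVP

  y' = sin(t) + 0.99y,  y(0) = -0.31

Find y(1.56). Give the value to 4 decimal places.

-0.2377

Euler: y_{n+1} = y_n + h·f(t_n, y_n).
t=0.000000, y=-0.310000: f=-0.306900 → y ← -0.310000 + 0.52·(-0.306900) = -0.469588
t=0.520000, y=-0.469588: f=0.031988 → y ← -0.469588 + 0.52·0.031988 = -0.452954
t=1.040000, y=-0.452954: f=0.413980 → y ← -0.452954 + 0.52·0.413980 = -0.237685
y(1.56) ≈ -0.2377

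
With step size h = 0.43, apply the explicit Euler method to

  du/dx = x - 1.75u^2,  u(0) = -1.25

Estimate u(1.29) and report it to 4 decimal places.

-39.7660

Euler: u_{n+1} = u_n + h·f(x_n, u_n).
x=0.000000, u=-1.250000: f=-2.734375 → u ← -1.250000 + 0.43·(-2.734375) = -2.425781
x=0.430000, u=-2.425781: f=-9.867726 → u ← -2.425781 + 0.43·(-9.867726) = -6.668903
x=0.860000, u=-6.668903: f=-76.969974 → u ← -6.668903 + 0.43·(-76.969974) = -39.765992
u(1.29) ≈ -39.7660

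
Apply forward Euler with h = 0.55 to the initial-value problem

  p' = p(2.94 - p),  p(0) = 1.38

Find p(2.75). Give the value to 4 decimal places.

Euler: p_{n+1} = p_n + h·f(x_n, p_n).
x=0.000000, p=1.380000: f=2.152800 → p ← 1.380000 + 0.55·2.152800 = 2.564040
x=0.550000, p=2.564040: f=0.963976 → p ← 2.564040 + 0.55·0.963976 = 3.094227
x=1.100000, p=3.094227: f=-0.477214 → p ← 3.094227 + 0.55·(-0.477214) = 2.831760
x=1.650000, p=2.831760: f=0.306511 → p ← 2.831760 + 0.55·0.306511 = 3.000341
x=2.200000, p=3.000341: f=-0.181042 → p ← 3.000341 + 0.55·(-0.181042) = 2.900767
p(2.75) ≈ 2.9008

2.9008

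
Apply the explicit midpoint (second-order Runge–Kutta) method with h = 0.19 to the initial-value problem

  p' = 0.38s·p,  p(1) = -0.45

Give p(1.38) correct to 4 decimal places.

-0.5340

Midpoint: k1 = f(s_n, p_n); k2 = f(s_n + h/2, p_n + (h/2)·k1); p_{n+1} = p_n + h·k2.
s=1.000000, p=-0.450000:
  k1 = f(1.000000, -0.450000) = -0.171000
  k2 = f(1.095000, -0.466245) = -0.194005
  p ← -0.450000 + 0.19·(-0.194005) = -0.486861
s=1.190000, p=-0.486861:
  k1 = f(1.190000, -0.486861) = -0.220158
  k2 = f(1.285000, -0.507776) = -0.247947
  p ← -0.486861 + 0.19·(-0.247947) = -0.533971
p(1.38) ≈ -0.5340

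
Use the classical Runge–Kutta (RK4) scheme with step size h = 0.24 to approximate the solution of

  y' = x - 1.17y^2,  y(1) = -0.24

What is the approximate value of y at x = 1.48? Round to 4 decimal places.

0.3385

RK4: k1 = f(x_n, y_n); k2 = f(x_n + h/2, y_n + (h/2)·k1); k3 = f(x_n + h/2, y_n + (h/2)·k2); k4 = f(x_n + h, y_n + h·k3); y_{n+1} = y_n + (h/6)·(k1 + 2k2 + 2k3 + k4).
x=1.000000, y=-0.240000:
  k1 = f(1.000000, -0.240000) = 0.932608
  k2 = f(1.120000, -0.128087) = 1.100805
  k3 = f(1.120000, -0.107903) = 1.106378
  k4 = f(1.240000, 0.025531) = 1.239237
  y ← -0.240000 + (0.24/6)·(k1 + 2k2 + 2k3 + k4) = 0.023448
x=1.240000, y=0.023448:
  k1 = f(1.240000, 0.023448) = 1.239357
  k2 = f(1.360000, 0.172171) = 1.325318
  k3 = f(1.360000, 0.182487) = 1.321037
  k4 = f(1.480000, 0.340497) = 1.344352
  y ← 0.023448 + (0.24/6)·(k1 + 2k2 + 2k3 + k4) = 0.338505
y(1.48) ≈ 0.3385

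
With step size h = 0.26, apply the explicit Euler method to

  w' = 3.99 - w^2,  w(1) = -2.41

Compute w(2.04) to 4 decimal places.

Euler: w_{n+1} = w_n + h·f(x_n, w_n).
x=1.000000, w=-2.410000: f=-1.818100 → w ← -2.410000 + 0.26·(-1.818100) = -2.882706
x=1.260000, w=-2.882706: f=-4.319994 → w ← -2.882706 + 0.26·(-4.319994) = -4.005904
x=1.520000, w=-4.005904: f=-12.057270 → w ← -4.005904 + 0.26·(-12.057270) = -7.140795
x=1.780000, w=-7.140795: f=-47.000948 → w ← -7.140795 + 0.26·(-47.000948) = -19.361041
w(2.04) ≈ -19.3610

-19.3610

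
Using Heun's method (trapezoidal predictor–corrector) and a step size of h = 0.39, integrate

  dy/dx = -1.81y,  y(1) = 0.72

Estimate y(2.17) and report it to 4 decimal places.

0.1154

Heun: k1 = f(x_n, y_n); k2 = f(x_n + h, y_n + h·k1); y_{n+1} = y_n + (h/2)·(k1 + k2).
x=1.000000, y=0.720000:
  k1 = f(1.000000, 0.720000) = -1.303200
  k2 = f(1.390000, 0.211752) = -0.383271
  y ← 0.720000 + (0.39/2)·(-1.303200 + (-0.383271)) = 0.391138
x=1.390000, y=0.391138:
  k1 = f(1.390000, 0.391138) = -0.707960
  k2 = f(1.780000, 0.115034) = -0.208211
  y ← 0.391138 + (0.39/2)·(-0.707960 + (-0.208211)) = 0.212485
x=1.780000, y=0.212485:
  k1 = f(1.780000, 0.212485) = -0.384597
  k2 = f(2.170000, 0.062492) = -0.113110
  y ← 0.212485 + (0.39/2)·(-0.384597 + (-0.113110)) = 0.115432
y(2.17) ≈ 0.1154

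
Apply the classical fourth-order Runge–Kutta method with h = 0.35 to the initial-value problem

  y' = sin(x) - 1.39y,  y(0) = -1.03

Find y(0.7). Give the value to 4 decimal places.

RK4: k1 = f(x_n, y_n); k2 = f(x_n + h/2, y_n + (h/2)·k1); k3 = f(x_n + h/2, y_n + (h/2)·k2); k4 = f(x_n + h, y_n + h·k3); y_{n+1} = y_n + (h/6)·(k1 + 2k2 + 2k3 + k4).
x=0.000000, y=-1.030000:
  k1 = f(0.000000, -1.030000) = 1.431700
  k2 = f(0.175000, -0.779453) = 1.257547
  k3 = f(0.175000, -0.809929) = 1.299910
  k4 = f(0.350000, -0.575032) = 1.142192
  y ← -1.030000 + (0.35/6)·(k1 + 2k2 + 2k3 + k4) = -0.581486
x=0.350000, y=-0.581486:
  k1 = f(0.350000, -0.581486) = 1.151164
  k2 = f(0.525000, -0.380033) = 1.029458
  k3 = f(0.525000, -0.401331) = 1.059063
  k4 = f(0.700000, -0.210814) = 0.937249
  y ← -0.581486 + (0.35/6)·(k1 + 2k2 + 2k3 + k4) = -0.216001
y(0.7) ≈ -0.2160

-0.2160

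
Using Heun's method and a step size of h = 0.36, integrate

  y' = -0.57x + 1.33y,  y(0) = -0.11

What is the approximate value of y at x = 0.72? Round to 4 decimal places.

-0.4666

Heun: k1 = f(x_n, y_n); k2 = f(x_n + h, y_n + h·k1); y_{n+1} = y_n + (h/2)·(k1 + k2).
x=0.000000, y=-0.110000:
  k1 = f(0.000000, -0.110000) = -0.146300
  k2 = f(0.360000, -0.162668) = -0.421548
  y ← -0.110000 + (0.36/2)·(-0.146300 + (-0.421548)) = -0.212213
x=0.360000, y=-0.212213:
  k1 = f(0.360000, -0.212213) = -0.487443
  k2 = f(0.720000, -0.387692) = -0.926031
  y ← -0.212213 + (0.36/2)·(-0.487443 + (-0.926031)) = -0.466638
y(0.72) ≈ -0.4666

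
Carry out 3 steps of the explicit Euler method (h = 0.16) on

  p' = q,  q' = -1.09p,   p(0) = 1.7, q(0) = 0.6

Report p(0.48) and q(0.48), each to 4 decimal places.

Euler on (p,q): p_{n+1} = p_n + h·p', q_{n+1} = q_n + h·q'.
0.000000: (1.700000, 0.600000); f=(0.600000, -1.853000) → (1.796000, 0.303520)
0.160000: (1.796000, 0.303520); f=(0.303520, -1.957640) → (1.844563, -0.009702)
0.320000: (1.844563, -0.009702); f=(-0.009702, -2.010574) → (1.843011, -0.331394)
(p(0.48), q(0.48)) ≈ (1.8430, -0.3314)

1.8430, -0.3314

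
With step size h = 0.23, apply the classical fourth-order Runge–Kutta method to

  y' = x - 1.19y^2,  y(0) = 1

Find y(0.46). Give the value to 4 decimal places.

RK4: k1 = f(x_n, y_n); k2 = f(x_n + h/2, y_n + (h/2)·k1); k3 = f(x_n + h/2, y_n + (h/2)·k2); k4 = f(x_n + h, y_n + h·k3); y_{n+1} = y_n + (h/6)·(k1 + 2k2 + 2k3 + k4).
x=0.000000, y=1.000000:
  k1 = f(0.000000, 1.000000) = -1.190000
  k2 = f(0.115000, 0.863150) = -0.771583
  k3 = f(0.115000, 0.911268) = -0.873187
  k4 = f(0.230000, 0.799167) = -0.530015
  y ← 1.000000 + (0.23/6)·(k1 + 2k2 + 2k3 + k4) = 0.807967
x=0.230000, y=0.807967:
  k1 = f(0.230000, 0.807967) = -0.546845
  k2 = f(0.345000, 0.745080) = -0.315621
  k3 = f(0.345000, 0.771671) = -0.363616
  k4 = f(0.460000, 0.724335) = -0.164348
  y ← 0.807967 + (0.23/6)·(k1 + 2k2 + 2k3 + k4) = 0.728630
y(0.46) ≈ 0.7286

0.7286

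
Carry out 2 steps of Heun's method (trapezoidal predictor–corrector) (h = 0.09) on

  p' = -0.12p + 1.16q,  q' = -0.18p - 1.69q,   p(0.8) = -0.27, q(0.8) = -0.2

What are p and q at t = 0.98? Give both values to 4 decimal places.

-0.2988, -0.1397

Heun on (p,q): k1 = f(t_n, state_n); k2 = f(t_n + h, state_n + h·k1); state_{n+1} = state_n + (h/2)·(k1 + k2).
0.800000: (-0.270000, -0.200000)
  k1 = (-0.199600, 0.386600)
  predictor → (-0.287964, -0.165206)
  k2 = (-0.157083, 0.331032)
  → (-0.286051, -0.167707)
0.890000: (-0.286051, -0.167707)
  k1 = (-0.160214, 0.334913)
  predictor → (-0.300470, -0.137564)
  k2 = (-0.123518, 0.286568)
  → (-0.298819, -0.139740)
(p(0.98), q(0.98)) ≈ (-0.2988, -0.1397)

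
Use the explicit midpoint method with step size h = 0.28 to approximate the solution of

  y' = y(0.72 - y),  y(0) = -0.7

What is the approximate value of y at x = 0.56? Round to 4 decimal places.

-1.8326

Midpoint: k1 = f(x_n, y_n); k2 = f(x_n + h/2, y_n + (h/2)·k1); y_{n+1} = y_n + h·k2.
x=0.000000, y=-0.700000:
  k1 = f(0.000000, -0.700000) = -0.994000
  k2 = f(0.140000, -0.839160) = -1.308385
  y ← -0.700000 + 0.28·(-1.308385) = -1.066348
x=0.280000, y=-1.066348:
  k1 = f(0.280000, -1.066348) = -1.904868
  k2 = f(0.420000, -1.333029) = -2.736748
  y ← -1.066348 + 0.28·(-2.736748) = -1.832637
y(0.56) ≈ -1.8326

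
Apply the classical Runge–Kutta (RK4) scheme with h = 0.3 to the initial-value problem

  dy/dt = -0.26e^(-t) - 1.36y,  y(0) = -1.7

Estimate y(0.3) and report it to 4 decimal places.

-1.1854

RK4: k1 = f(t_n, y_n); k2 = f(t_n + h/2, y_n + (h/2)·k1); k3 = f(t_n + h/2, y_n + (h/2)·k2); k4 = f(t_n + h, y_n + h·k3); y_{n+1} = y_n + (h/6)·(k1 + 2k2 + 2k3 + k4).
t=0.000000, y=-1.700000:
  k1 = f(0.000000, -1.700000) = 2.052000
  k2 = f(0.150000, -1.392200) = 1.669608
  k3 = f(0.150000, -1.449559) = 1.747616
  k4 = f(0.300000, -1.175715) = 1.406360
  y ← -1.700000 + (0.3/6)·(k1 + 2k2 + 2k3 + k4) = -1.185360
y(0.3) ≈ -1.1854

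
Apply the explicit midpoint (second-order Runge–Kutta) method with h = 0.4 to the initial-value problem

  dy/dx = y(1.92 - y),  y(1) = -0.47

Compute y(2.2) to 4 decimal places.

-46.2019

Midpoint: k1 = f(x_n, y_n); k2 = f(x_n + h/2, y_n + (h/2)·k1); y_{n+1} = y_n + h·k2.
x=1.000000, y=-0.470000:
  k1 = f(1.000000, -0.470000) = -1.123300
  k2 = f(1.200000, -0.694660) = -1.816300
  y ← -0.470000 + 0.4·(-1.816300) = -1.196520
x=1.400000, y=-1.196520:
  k1 = f(1.400000, -1.196520) = -3.728978
  k2 = f(1.600000, -1.942315) = -7.501835
  y ← -1.196520 + 0.4·(-7.501835) = -4.197254
x=1.800000, y=-4.197254:
  k1 = f(1.800000, -4.197254) = -25.675668
  k2 = f(2.000000, -9.332388) = -105.011644
  y ← -4.197254 + 0.4·(-105.011644) = -46.201912
y(2.2) ≈ -46.2019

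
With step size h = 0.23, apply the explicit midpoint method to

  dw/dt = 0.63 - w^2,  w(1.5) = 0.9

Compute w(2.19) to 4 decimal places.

0.8291

Midpoint: k1 = f(t_n, w_n); k2 = f(t_n + h/2, w_n + (h/2)·k1); w_{n+1} = w_n + h·k2.
t=1.500000, w=0.900000:
  k1 = f(1.500000, 0.900000) = -0.180000
  k2 = f(1.615000, 0.879300) = -0.143168
  w ← 0.900000 + 0.23·(-0.143168) = 0.867071
t=1.730000, w=0.867071:
  k1 = f(1.730000, 0.867071) = -0.121813
  k2 = f(1.845000, 0.853063) = -0.097716
  w ← 0.867071 + 0.23·(-0.097716) = 0.844597
t=1.960000, w=0.844597:
  k1 = f(1.960000, 0.844597) = -0.083343
  k2 = f(2.075000, 0.835012) = -0.067245
  w ← 0.844597 + 0.23·(-0.067245) = 0.829130
w(2.19) ≈ 0.8291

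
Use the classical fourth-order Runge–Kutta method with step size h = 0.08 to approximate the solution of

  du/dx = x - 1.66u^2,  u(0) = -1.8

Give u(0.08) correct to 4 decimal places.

-2.3614

RK4: k1 = f(x_n, u_n); k2 = f(x_n + h/2, u_n + (h/2)·k1); k3 = f(x_n + h/2, u_n + (h/2)·k2); k4 = f(x_n + h, u_n + h·k3); u_{n+1} = u_n + (h/6)·(k1 + 2k2 + 2k3 + k4).
x=0.000000, u=-1.800000:
  k1 = f(0.000000, -1.800000) = -5.378400
  k2 = f(0.040000, -2.015136) = -6.700883
  k3 = f(0.040000, -2.068035) = -7.059438
  k4 = f(0.080000, -2.364755) = -9.202830
  u ← -1.800000 + (0.08/6)·(k1 + 2k2 + 2k3 + k4) = -2.361358
u(0.08) ≈ -2.3614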